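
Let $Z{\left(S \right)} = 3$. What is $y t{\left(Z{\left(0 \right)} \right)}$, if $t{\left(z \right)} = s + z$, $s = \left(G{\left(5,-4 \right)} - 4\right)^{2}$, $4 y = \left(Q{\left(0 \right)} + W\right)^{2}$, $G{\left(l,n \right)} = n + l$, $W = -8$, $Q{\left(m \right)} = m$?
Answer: $192$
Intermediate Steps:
$G{\left(l,n \right)} = l + n$
$y = 16$ ($y = \frac{\left(0 - 8\right)^{2}}{4} = \frac{\left(-8\right)^{2}}{4} = \frac{1}{4} \cdot 64 = 16$)
$s = 9$ ($s = \left(\left(5 - 4\right) - 4\right)^{2} = \left(1 - 4\right)^{2} = \left(-3\right)^{2} = 9$)
$t{\left(z \right)} = 9 + z$
$y t{\left(Z{\left(0 \right)} \right)} = 16 \left(9 + 3\right) = 16 \cdot 12 = 192$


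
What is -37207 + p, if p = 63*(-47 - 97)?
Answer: -46279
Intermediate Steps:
p = -9072 (p = 63*(-144) = -9072)
-37207 + p = -37207 - 9072 = -46279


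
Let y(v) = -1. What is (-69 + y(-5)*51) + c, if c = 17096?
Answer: 16976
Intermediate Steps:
(-69 + y(-5)*51) + c = (-69 - 1*51) + 17096 = (-69 - 51) + 17096 = -120 + 17096 = 16976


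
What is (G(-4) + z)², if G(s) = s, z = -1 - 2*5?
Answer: 225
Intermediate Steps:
z = -11 (z = -1 - 10 = -11)
(G(-4) + z)² = (-4 - 11)² = (-15)² = 225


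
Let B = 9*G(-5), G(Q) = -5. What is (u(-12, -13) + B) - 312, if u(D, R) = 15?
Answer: -342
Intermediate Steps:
B = -45 (B = 9*(-5) = -45)
(u(-12, -13) + B) - 312 = (15 - 45) - 312 = -30 - 312 = -342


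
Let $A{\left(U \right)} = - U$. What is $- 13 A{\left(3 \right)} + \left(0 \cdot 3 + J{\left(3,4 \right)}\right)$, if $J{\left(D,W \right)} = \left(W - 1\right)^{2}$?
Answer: $48$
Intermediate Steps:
$J{\left(D,W \right)} = \left(-1 + W\right)^{2}$
$- 13 A{\left(3 \right)} + \left(0 \cdot 3 + J{\left(3,4 \right)}\right) = - 13 \left(\left(-1\right) 3\right) + \left(0 \cdot 3 + \left(-1 + 4\right)^{2}\right) = \left(-13\right) \left(-3\right) + \left(0 + 3^{2}\right) = 39 + \left(0 + 9\right) = 39 + 9 = 48$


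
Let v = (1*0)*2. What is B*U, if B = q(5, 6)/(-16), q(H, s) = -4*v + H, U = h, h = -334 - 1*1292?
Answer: 4065/8 ≈ 508.13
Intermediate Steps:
v = 0 (v = 0*2 = 0)
h = -1626 (h = -334 - 1292 = -1626)
U = -1626
q(H, s) = H (q(H, s) = -4*0 + H = 0 + H = H)
B = -5/16 (B = 5/(-16) = 5*(-1/16) = -5/16 ≈ -0.31250)
B*U = -5/16*(-1626) = 4065/8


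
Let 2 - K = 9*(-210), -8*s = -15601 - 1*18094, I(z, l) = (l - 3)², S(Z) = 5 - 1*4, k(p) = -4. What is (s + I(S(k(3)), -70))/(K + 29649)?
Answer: 76327/252328 ≈ 0.30249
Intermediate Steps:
S(Z) = 1 (S(Z) = 5 - 4 = 1)
I(z, l) = (-3 + l)²
s = 33695/8 (s = -(-15601 - 1*18094)/8 = -(-15601 - 18094)/8 = -⅛*(-33695) = 33695/8 ≈ 4211.9)
K = 1892 (K = 2 - 9*(-210) = 2 - 1*(-1890) = 2 + 1890 = 1892)
(s + I(S(k(3)), -70))/(K + 29649) = (33695/8 + (-3 - 70)²)/(1892 + 29649) = (33695/8 + (-73)²)/31541 = (33695/8 + 5329)*(1/31541) = (76327/8)*(1/31541) = 76327/252328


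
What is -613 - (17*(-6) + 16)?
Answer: -527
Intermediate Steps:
-613 - (17*(-6) + 16) = -613 - (-102 + 16) = -613 - 1*(-86) = -613 + 86 = -527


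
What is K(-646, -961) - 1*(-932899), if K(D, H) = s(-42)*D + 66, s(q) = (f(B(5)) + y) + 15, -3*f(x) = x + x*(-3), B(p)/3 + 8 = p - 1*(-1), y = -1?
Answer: 926505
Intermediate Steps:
B(p) = -21 + 3*p (B(p) = -24 + 3*(p - 1*(-1)) = -24 + 3*(p + 1) = -24 + 3*(1 + p) = -24 + (3 + 3*p) = -21 + 3*p)
f(x) = 2*x/3 (f(x) = -(x + x*(-3))/3 = -(x - 3*x)/3 = -(-2)*x/3 = 2*x/3)
s(q) = 10 (s(q) = (2*(-21 + 3*5)/3 - 1) + 15 = (2*(-21 + 15)/3 - 1) + 15 = ((2/3)*(-6) - 1) + 15 = (-4 - 1) + 15 = -5 + 15 = 10)
K(D, H) = 66 + 10*D (K(D, H) = 10*D + 66 = 66 + 10*D)
K(-646, -961) - 1*(-932899) = (66 + 10*(-646)) - 1*(-932899) = (66 - 6460) + 932899 = -6394 + 932899 = 926505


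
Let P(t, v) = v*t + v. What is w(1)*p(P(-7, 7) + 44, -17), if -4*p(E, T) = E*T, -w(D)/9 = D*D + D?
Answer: -153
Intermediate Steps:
P(t, v) = v + t*v (P(t, v) = t*v + v = v + t*v)
w(D) = -9*D - 9*D**2 (w(D) = -9*(D*D + D) = -9*(D**2 + D) = -9*(D + D**2) = -9*D - 9*D**2)
p(E, T) = -E*T/4
w(1)*p(P(-7, 7) + 44, -17) = (-9*1*(1 + 1))*(-1/4*(7*(1 - 7) + 44)*(-17)) = (-9*1*2)*(-1/4*(7*(-6) + 44)*(-17)) = -(-9)*(-42 + 44)*(-17)/2 = -(-9)*2*(-17)/2 = -18*17/2 = -153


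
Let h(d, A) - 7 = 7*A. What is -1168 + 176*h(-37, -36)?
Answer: -44288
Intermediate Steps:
h(d, A) = 7 + 7*A
-1168 + 176*h(-37, -36) = -1168 + 176*(7 + 7*(-36)) = -1168 + 176*(7 - 252) = -1168 + 176*(-245) = -1168 - 43120 = -44288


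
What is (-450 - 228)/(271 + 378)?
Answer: -678/649 ≈ -1.0447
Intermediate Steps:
(-450 - 228)/(271 + 378) = -678/649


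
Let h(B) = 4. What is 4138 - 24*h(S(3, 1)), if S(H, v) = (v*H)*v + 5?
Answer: 4042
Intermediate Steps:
S(H, v) = 5 + H*v² (S(H, v) = (H*v)*v + 5 = H*v² + 5 = 5 + H*v²)
4138 - 24*h(S(3, 1)) = 4138 - 24*4 = 4138 - 1*96 = 4138 - 96 = 4042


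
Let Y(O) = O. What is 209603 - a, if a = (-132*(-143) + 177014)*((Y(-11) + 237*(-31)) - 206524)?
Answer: 41897554583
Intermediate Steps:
a = -41897344980 (a = (-132*(-143) + 177014)*((-11 + 237*(-31)) - 206524) = (18876 + 177014)*((-11 - 7347) - 206524) = 195890*(-7358 - 206524) = 195890*(-213882) = -41897344980)
209603 - a = 209603 - 1*(-41897344980) = 209603 + 41897344980 = 41897554583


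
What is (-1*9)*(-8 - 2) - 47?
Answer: 43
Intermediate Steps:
(-1*9)*(-8 - 2) - 47 = -9*(-10) - 47 = 90 - 47 = 43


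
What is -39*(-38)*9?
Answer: 13338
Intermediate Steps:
-39*(-38)*9 = -(-1482)*9 = -1*(-13338) = 13338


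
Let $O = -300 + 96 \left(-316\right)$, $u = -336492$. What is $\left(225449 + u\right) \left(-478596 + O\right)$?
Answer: $56546648976$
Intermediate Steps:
$O = -30636$ ($O = -300 - 30336 = -30636$)
$\left(225449 + u\right) \left(-478596 + O\right) = \left(225449 - 336492\right) \left(-478596 - 30636\right) = \left(-111043\right) \left(-509232\right) = 56546648976$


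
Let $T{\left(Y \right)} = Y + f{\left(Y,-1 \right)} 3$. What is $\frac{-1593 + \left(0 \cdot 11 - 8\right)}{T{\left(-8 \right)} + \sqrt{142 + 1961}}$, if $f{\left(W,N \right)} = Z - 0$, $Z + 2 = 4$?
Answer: $- \frac{3202}{2099} - \frac{1601 \sqrt{2103}}{2099} \approx -36.504$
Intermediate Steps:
$Z = 2$ ($Z = -2 + 4 = 2$)
$f{\left(W,N \right)} = 2$ ($f{\left(W,N \right)} = 2 - 0 = 2 + 0 = 2$)
$T{\left(Y \right)} = 6 + Y$ ($T{\left(Y \right)} = Y + 2 \cdot 3 = Y + 6 = 6 + Y$)
$\frac{-1593 + \left(0 \cdot 11 - 8\right)}{T{\left(-8 \right)} + \sqrt{142 + 1961}} = \frac{-1593 + \left(0 \cdot 11 - 8\right)}{\left(6 - 8\right) + \sqrt{142 + 1961}} = \frac{-1593 + \left(0 - 8\right)}{-2 + \sqrt{2103}} = \frac{-1593 - 8}{-2 + \sqrt{2103}} = - \frac{1601}{-2 + \sqrt{2103}}$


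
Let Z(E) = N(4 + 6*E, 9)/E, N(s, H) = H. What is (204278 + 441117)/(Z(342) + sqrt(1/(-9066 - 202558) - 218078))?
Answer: 1297520179060/16660344513859 - 465975190*I*sqrt(2441640399033738)/16660344513859 ≈ 0.077881 - 1382.0*I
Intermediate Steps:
Z(E) = 9/E
(204278 + 441117)/(Z(342) + sqrt(1/(-9066 - 202558) - 218078)) = (204278 + 441117)/(9/342 + sqrt(1/(-9066 - 202558) - 218078)) = 645395/(9*(1/342) + sqrt(1/(-211624) - 218078)) = 645395/(1/38 + sqrt(-1/211624 - 218078)) = 645395/(1/38 + sqrt(-46150538673/211624)) = 645395/(1/38 + I*sqrt(2441640399033738)/105812)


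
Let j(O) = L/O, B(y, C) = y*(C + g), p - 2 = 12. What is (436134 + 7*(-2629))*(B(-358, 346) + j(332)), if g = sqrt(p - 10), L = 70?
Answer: -8639056797479/166 ≈ -5.2043e+10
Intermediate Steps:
p = 14 (p = 2 + 12 = 14)
g = 2 (g = sqrt(14 - 10) = sqrt(4) = 2)
B(y, C) = y*(2 + C) (B(y, C) = y*(C + 2) = y*(2 + C))
j(O) = 70/O
(436134 + 7*(-2629))*(B(-358, 346) + j(332)) = (436134 + 7*(-2629))*(-358*(2 + 346) + 70/332) = (436134 - 18403)*(-358*348 + 70*(1/332)) = 417731*(-124584 + 35/166) = 417731*(-20680909/166) = -8639056797479/166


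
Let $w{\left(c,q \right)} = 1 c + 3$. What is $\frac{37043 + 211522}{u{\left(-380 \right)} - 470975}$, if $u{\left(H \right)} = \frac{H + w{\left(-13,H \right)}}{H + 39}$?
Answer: $- \frac{16952133}{32120417} \approx -0.52777$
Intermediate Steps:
$w{\left(c,q \right)} = 3 + c$ ($w{\left(c,q \right)} = c + 3 = 3 + c$)
$u{\left(H \right)} = \frac{-10 + H}{39 + H}$ ($u{\left(H \right)} = \frac{H + \left(3 - 13\right)}{H + 39} = \frac{H - 10}{39 + H} = \frac{-10 + H}{39 + H}$)
$\frac{37043 + 211522}{u{\left(-380 \right)} - 470975} = \frac{37043 + 211522}{\frac{-10 - 380}{39 - 380} - 470975} = \frac{248565}{\frac{1}{-341} \left(-390\right) - 470975} = \frac{248565}{\left(- \frac{1}{341}\right) \left(-390\right) - 470975} = \frac{248565}{\frac{390}{341} - 470975} = \frac{248565}{- \frac{160602085}{341}} = 248565 \left(- \frac{341}{160602085}\right) = - \frac{16952133}{32120417}$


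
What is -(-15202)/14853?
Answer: 15202/14853 ≈ 1.0235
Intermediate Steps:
-(-15202)/14853 = -1*(-15202/14853) = 15202/14853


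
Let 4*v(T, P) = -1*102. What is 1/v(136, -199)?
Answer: -2/51 ≈ -0.039216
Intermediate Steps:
v(T, P) = -51/2 (v(T, P) = (-1*102)/4 = (¼)*(-102) = -51/2)
1/v(136, -199) = 1/(-51/2) = -2/51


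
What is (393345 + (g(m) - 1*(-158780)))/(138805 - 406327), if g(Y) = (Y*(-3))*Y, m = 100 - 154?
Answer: -543377/267522 ≈ -2.0311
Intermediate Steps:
m = -54
g(Y) = -3*Y² (g(Y) = (-3*Y)*Y = -3*Y²)
(393345 + (g(m) - 1*(-158780)))/(138805 - 406327) = (393345 + (-3*(-54)² - 1*(-158780)))/(138805 - 406327) = (393345 + (-3*2916 + 158780))/(-267522) = (393345 + (-8748 + 158780))*(-1/267522) = (393345 + 150032)*(-1/267522) = 543377*(-1/267522) = -543377/267522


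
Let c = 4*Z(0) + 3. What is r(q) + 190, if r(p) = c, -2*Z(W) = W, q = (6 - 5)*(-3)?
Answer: 193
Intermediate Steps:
q = -3 (q = 1*(-3) = -3)
Z(W) = -W/2
c = 3 (c = 4*(-1/2*0) + 3 = 4*0 + 3 = 0 + 3 = 3)
r(p) = 3
r(q) + 190 = 3 + 190 = 193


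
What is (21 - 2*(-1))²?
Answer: 529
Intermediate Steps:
(21 - 2*(-1))² = (21 + 2)² = 23² = 529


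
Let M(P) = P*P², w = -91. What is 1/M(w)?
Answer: -1/753571 ≈ -1.3270e-6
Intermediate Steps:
M(P) = P³
1/M(w) = 1/((-91)³) = 1/(-753571) = -1/753571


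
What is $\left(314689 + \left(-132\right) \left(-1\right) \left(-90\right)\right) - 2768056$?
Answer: $-2465247$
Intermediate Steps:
$\left(314689 + \left(-132\right) \left(-1\right) \left(-90\right)\right) - 2768056 = \left(314689 + 132 \left(-90\right)\right) - 2768056 = \left(314689 - 11880\right) - 2768056 = 302809 - 2768056 = -2465247$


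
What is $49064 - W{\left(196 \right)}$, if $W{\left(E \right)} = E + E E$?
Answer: $10452$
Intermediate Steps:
$W{\left(E \right)} = E + E^{2}$
$49064 - W{\left(196 \right)} = 49064 - 196 \left(1 + 196\right) = 49064 - 196 \cdot 197 = 49064 - 38612 = 10452$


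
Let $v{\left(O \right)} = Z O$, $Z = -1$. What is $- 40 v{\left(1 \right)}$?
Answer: $40$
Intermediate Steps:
$v{\left(O \right)} = - O$
$- 40 v{\left(1 \right)} = - 40 \left(\left(-1\right) 1\right) = \left(-40\right) \left(-1\right) = 40$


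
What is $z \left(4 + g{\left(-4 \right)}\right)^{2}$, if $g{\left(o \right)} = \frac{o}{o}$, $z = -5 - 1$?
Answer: $-150$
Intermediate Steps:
$z = -6$ ($z = -5 - 1 = -6$)
$g{\left(o \right)} = 1$
$z \left(4 + g{\left(-4 \right)}\right)^{2} = - 6 \left(4 + 1\right)^{2} = - 6 \cdot 5^{2} = \left(-6\right) 25 = -150$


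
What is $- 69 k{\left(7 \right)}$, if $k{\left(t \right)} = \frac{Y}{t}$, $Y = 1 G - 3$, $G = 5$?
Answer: $- \frac{138}{7} \approx -19.714$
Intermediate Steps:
$Y = 2$ ($Y = 1 \cdot 5 - 3 = 5 - 3 = 2$)
$k{\left(t \right)} = \frac{2}{t}$
$- 69 k{\left(7 \right)} = - 69 \cdot \frac{2}{7} = - 69 \cdot 2 \cdot \frac{1}{7} = \left(-69\right) \frac{2}{7} = - \frac{138}{7}$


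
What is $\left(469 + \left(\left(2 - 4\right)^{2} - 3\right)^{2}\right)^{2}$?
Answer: $220900$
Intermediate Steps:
$\left(469 + \left(\left(2 - 4\right)^{2} - 3\right)^{2}\right)^{2} = \left(469 + \left(\left(-2\right)^{2} - 3\right)^{2}\right)^{2} = \left(469 + \left(4 - 3\right)^{2}\right)^{2} = \left(469 + 1^{2}\right)^{2} = \left(469 + 1\right)^{2} = 470^{2} = 220900$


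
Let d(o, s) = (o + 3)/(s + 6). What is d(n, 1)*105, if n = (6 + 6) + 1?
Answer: 240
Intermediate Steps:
n = 13 (n = 12 + 1 = 13)
d(o, s) = (3 + o)/(6 + s)
d(n, 1)*105 = ((3 + 13)/(6 + 1))*105 = (16/7)*105 = 240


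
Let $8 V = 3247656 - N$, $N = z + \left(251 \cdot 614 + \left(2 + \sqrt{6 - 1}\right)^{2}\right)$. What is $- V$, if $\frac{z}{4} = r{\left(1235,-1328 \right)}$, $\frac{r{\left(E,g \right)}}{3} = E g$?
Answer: $- \frac{22774493}{8} + \frac{\sqrt{5}}{2} \approx -2.8468 \cdot 10^{6}$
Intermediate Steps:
$r{\left(E,g \right)} = 3 E g$
$z = -19680960$ ($z = 4 \cdot 3 \cdot 1235 \left(-1328\right) = 4 \left(-4920240\right) = -19680960$)
$N = -19526846 + \left(2 + \sqrt{5}\right)^{2}$ ($N = -19680960 + \left(251 \cdot 614 + \left(2 + \sqrt{6 - 1}\right)^{2}\right) = -19680960 + \left(154114 + \left(2 + \sqrt{5}\right)^{2}\right) = -19526846 + \left(2 + \sqrt{5}\right)^{2} \approx -1.9527 \cdot 10^{7}$)
$V = \frac{22774493}{8} - \frac{\sqrt{5}}{2}$ ($V = \frac{3247656 - \left(-19526837 + 4 \sqrt{5}\right)}{8} = \frac{3247656 + \left(19526837 - 4 \sqrt{5}\right)}{8} = \frac{22774493 - 4 \sqrt{5}}{8} = \frac{22774493}{8} - \frac{\sqrt{5}}{2} \approx 2.8468 \cdot 10^{6}$)
$- V = - (\frac{22774493}{8} - \frac{\sqrt{5}}{2}) = - \frac{22774493}{8} + \frac{\sqrt{5}}{2}$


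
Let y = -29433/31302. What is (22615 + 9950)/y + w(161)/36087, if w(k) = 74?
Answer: -12261755973256/354049557 ≈ -34633.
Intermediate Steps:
y = -9811/10434 (y = -29433*1/31302 = -9811/10434 ≈ -0.94029)
(22615 + 9950)/y + w(161)/36087 = (22615 + 9950)/(-9811/10434) + 74/36087 = 32565*(-10434/9811) + 74*(1/36087) = -339783210/9811 + 74/36087 = -12261755973256/354049557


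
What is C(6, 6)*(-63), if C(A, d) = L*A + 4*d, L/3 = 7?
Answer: -9450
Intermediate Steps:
L = 21 (L = 3*7 = 21)
C(A, d) = 4*d + 21*A (C(A, d) = 21*A + 4*d = 4*d + 21*A)
C(6, 6)*(-63) = (4*6 + 21*6)*(-63) = (24 + 126)*(-63) = 150*(-63) = -9450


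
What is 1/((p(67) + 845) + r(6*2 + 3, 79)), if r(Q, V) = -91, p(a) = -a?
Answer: 1/687 ≈ 0.0014556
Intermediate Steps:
1/((p(67) + 845) + r(6*2 + 3, 79)) = 1/((-1*67 + 845) - 91) = 1/((-67 + 845) - 91) = 1/(778 - 91) = 1/687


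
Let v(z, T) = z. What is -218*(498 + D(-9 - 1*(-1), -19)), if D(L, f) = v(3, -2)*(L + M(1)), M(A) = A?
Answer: -103986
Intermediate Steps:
D(L, f) = 3 + 3*L (D(L, f) = 3*(L + 1) = 3*(1 + L) = 3 + 3*L)
-218*(498 + D(-9 - 1*(-1), -19)) = -218*(498 + (3 + 3*(-9 - 1*(-1)))) = -218*(498 + (3 + 3*(-9 + 1))) = -218*(498 + (3 + 3*(-8))) = -218*(498 + (3 - 24)) = -218*(498 - 21) = -218*477 = -103986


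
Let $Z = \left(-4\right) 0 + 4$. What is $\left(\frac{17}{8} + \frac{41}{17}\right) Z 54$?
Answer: $\frac{16659}{17} \approx 979.94$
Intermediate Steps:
$Z = 4$ ($Z = 0 + 4 = 4$)
$\left(\frac{17}{8} + \frac{41}{17}\right) Z 54 = \left(\frac{17}{8} + \frac{41}{17}\right) 4 \cdot 54 = \frac{617}{136} \cdot 4 \cdot 54 = \frac{617}{34} \cdot 54 = \frac{16659}{17}$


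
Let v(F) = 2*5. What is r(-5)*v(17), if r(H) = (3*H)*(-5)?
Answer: 750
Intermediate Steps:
v(F) = 10
r(H) = -15*H
r(-5)*v(17) = -15*(-5)*10 = 75*10 = 750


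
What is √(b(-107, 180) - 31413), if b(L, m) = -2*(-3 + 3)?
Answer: I*√31413 ≈ 177.24*I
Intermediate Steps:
b(L, m) = 0 (b(L, m) = -2*0 = 0)
√(b(-107, 180) - 31413) = √(0 - 31413) = √(-31413) = I*√31413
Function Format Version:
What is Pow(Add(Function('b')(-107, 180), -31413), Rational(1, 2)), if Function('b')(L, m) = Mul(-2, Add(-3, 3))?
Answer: Mul(I, Pow(31413, Rational(1, 2))) ≈ Mul(177.24, I)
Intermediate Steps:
Function('b')(L, m) = 0 (Function('b')(L, m) = Mul(-2, 0) = 0)
Pow(Add(Function('b')(-107, 180), -31413), Rational(1, 2)) = Pow(Add(0, -31413), Rational(1, 2)) = Pow(-31413, Rational(1, 2)) = Mul(I, Pow(31413, Rational(1, 2)))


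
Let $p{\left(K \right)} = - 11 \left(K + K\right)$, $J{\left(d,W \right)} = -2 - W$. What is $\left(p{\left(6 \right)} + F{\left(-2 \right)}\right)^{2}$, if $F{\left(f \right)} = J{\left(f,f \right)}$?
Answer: $17424$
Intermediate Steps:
$F{\left(f \right)} = -2 - f$
$p{\left(K \right)} = - 22 K$ ($p{\left(K \right)} = - 11 \cdot 2 K = - 22 K$)
$\left(p{\left(6 \right)} + F{\left(-2 \right)}\right)^{2} = \left(\left(-22\right) 6 - 0\right)^{2} = \left(-132 + \left(-2 + 2\right)\right)^{2} = \left(-132 + 0\right)^{2} = \left(-132\right)^{2} = 17424$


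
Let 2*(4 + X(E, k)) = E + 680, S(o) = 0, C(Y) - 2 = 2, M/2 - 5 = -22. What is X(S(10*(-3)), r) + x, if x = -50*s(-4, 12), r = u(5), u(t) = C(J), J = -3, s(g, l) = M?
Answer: 2036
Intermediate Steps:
M = -34 (M = 10 + 2*(-22) = 10 - 44 = -34)
s(g, l) = -34
C(Y) = 4 (C(Y) = 2 + 2 = 4)
u(t) = 4
r = 4
X(E, k) = 336 + E/2 (X(E, k) = -4 + (E + 680)/2 = -4 + (680 + E)/2 = -4 + (340 + E/2) = 336 + E/2)
x = 1700 (x = -50*(-34) = 1700)
X(S(10*(-3)), r) + x = (336 + (1/2)*0) + 1700 = (336 + 0) + 1700 = 336 + 1700 = 2036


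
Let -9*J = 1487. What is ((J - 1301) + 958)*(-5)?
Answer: 22870/9 ≈ 2541.1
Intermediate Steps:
J = -1487/9 (J = -1/9*1487 = -1487/9 ≈ -165.22)
((J - 1301) + 958)*(-5) = ((-1487/9 - 1301) + 958)*(-5) = (-13196/9 + 958)*(-5) = -4574/9*(-5) = 22870/9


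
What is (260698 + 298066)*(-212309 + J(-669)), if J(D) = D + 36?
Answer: -118984323688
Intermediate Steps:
J(D) = 36 + D
(260698 + 298066)*(-212309 + J(-669)) = (260698 + 298066)*(-212309 + (36 - 669)) = 558764*(-212309 - 633) = 558764*(-212942) = -118984323688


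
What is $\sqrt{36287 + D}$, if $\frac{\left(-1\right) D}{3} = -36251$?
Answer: $28 \sqrt{185} \approx 380.84$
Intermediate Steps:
$D = 108753$ ($D = \left(-3\right) \left(-36251\right) = 108753$)
$\sqrt{36287 + D} = \sqrt{36287 + 108753} = \sqrt{145040} = 28 \sqrt{185}$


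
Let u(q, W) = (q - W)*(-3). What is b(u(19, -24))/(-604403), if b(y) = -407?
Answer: 407/604403 ≈ 0.00067339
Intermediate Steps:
u(q, W) = -3*q + 3*W
b(u(19, -24))/(-604403) = -407/(-604403) = -407*(-1/604403) = 407/604403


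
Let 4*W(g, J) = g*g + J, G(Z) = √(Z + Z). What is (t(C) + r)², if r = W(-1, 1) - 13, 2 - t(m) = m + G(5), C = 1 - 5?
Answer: 209/4 + 13*√10 ≈ 93.360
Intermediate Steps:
G(Z) = √2*√Z (G(Z) = √(2*Z) = √2*√Z)
W(g, J) = J/4 + g²/4 (W(g, J) = (g*g + J)/4 = (g² + J)/4 = (J + g²)/4 = J/4 + g²/4)
C = -4
t(m) = 2 - m - √10 (t(m) = 2 - (m + √2*√5) = 2 - (m + √10) = 2 + (-m - √10) = 2 - m - √10)
r = -25/2 (r = ((¼)*1 + (¼)*(-1)²) - 13 = (¼ + (¼)*1) - 13 = (¼ + ¼) - 13 = ½ - 13 = -25/2 ≈ -12.500)
(t(C) + r)² = ((2 - 1*(-4) - √10) - 25/2)² = ((2 + 4 - √10) - 25/2)² = ((6 - √10) - 25/2)² = (-13/2 - √10)²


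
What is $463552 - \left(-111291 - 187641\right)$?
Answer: $762484$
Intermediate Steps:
$463552 - \left(-111291 - 187641\right) = 463552 - -298932 = 463552 + 298932 = 762484$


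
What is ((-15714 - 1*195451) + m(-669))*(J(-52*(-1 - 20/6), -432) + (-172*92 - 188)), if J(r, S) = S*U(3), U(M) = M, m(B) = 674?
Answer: 3643178228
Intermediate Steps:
J(r, S) = 3*S (J(r, S) = S*3 = 3*S)
((-15714 - 1*195451) + m(-669))*(J(-52*(-1 - 20/6), -432) + (-172*92 - 188)) = ((-15714 - 1*195451) + 674)*(3*(-432) + (-172*92 - 188)) = ((-15714 - 195451) + 674)*(-1296 + (-15824 - 188)) = (-211165 + 674)*(-1296 - 16012) = -210491*(-17308) = 3643178228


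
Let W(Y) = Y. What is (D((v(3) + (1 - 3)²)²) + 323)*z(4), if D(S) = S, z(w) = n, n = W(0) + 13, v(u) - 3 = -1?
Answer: 4667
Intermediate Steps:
v(u) = 2 (v(u) = 3 - 1 = 2)
n = 13 (n = 0 + 13 = 13)
z(w) = 13
(D((v(3) + (1 - 3)²)²) + 323)*z(4) = ((2 + (1 - 3)²)² + 323)*13 = ((2 + (-2)²)² + 323)*13 = ((2 + 4)² + 323)*13 = (6² + 323)*13 = (36 + 323)*13 = 359*13 = 4667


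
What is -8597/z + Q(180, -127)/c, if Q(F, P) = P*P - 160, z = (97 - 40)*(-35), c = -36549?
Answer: 31372622/8101695 ≈ 3.8724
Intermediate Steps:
z = -1995 (z = 57*(-35) = -1995)
Q(F, P) = -160 + P**2 (Q(F, P) = P**2 - 160 = -160 + P**2)
-8597/z + Q(180, -127)/c = -8597/(-1995) + (-160 + (-127)**2)/(-36549) = -8597*(-1/1995) + (-160 + 16129)*(-1/36549) = 8597/1995 + 15969*(-1/36549) = 8597/1995 - 5323/12183 = 31372622/8101695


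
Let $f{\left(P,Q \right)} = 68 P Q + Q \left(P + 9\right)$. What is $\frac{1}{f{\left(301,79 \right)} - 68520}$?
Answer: $\frac{1}{1572942} \approx 6.3575 \cdot 10^{-7}$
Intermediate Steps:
$f{\left(P,Q \right)} = Q \left(9 + P\right) + 68 P Q$ ($f{\left(P,Q \right)} = 68 P Q + Q \left(9 + P\right) = Q \left(9 + P\right) + 68 P Q$)
$\frac{1}{f{\left(301,79 \right)} - 68520} = \frac{1}{3 \cdot 79 \left(3 + 23 \cdot 301\right) - 68520} = \frac{1}{3 \cdot 79 \left(3 + 6923\right) - 68520} = \frac{1}{3 \cdot 79 \cdot 6926 - 68520} = \frac{1}{1641462 - 68520} = \frac{1}{1572942}$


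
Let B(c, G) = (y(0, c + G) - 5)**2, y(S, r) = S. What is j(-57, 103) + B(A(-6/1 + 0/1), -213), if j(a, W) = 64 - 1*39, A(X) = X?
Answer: 50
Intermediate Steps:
B(c, G) = 25 (B(c, G) = (0 - 5)**2 = (-5)**2 = 25)
j(a, W) = 25 (j(a, W) = 64 - 39 = 25)
j(-57, 103) + B(A(-6/1 + 0/1), -213) = 25 + 25 = 50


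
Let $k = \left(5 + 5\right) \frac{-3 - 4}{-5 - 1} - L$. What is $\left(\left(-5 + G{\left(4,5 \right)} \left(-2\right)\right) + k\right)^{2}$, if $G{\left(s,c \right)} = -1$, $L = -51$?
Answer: $\frac{32041}{9} \approx 3560.1$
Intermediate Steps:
$k = \frac{188}{3}$ ($k = \left(5 + 5\right) \frac{-3 - 4}{-5 - 1} - -51 = 10 \left(- \frac{7}{-6}\right) + 51 = 10 \left(\left(-7\right) \left(- \frac{1}{6}\right)\right) + 51 = 10 \cdot \frac{7}{6} + 51 = \frac{35}{3} + 51 = \frac{188}{3} \approx 62.667$)
$\left(\left(-5 + G{\left(4,5 \right)} \left(-2\right)\right) + k\right)^{2} = \left(\left(-5 - -2\right) + \frac{188}{3}\right)^{2} = \left(\left(-5 + 2\right) + \frac{188}{3}\right)^{2} = \left(-3 + \frac{188}{3}\right)^{2} = \left(\frac{179}{3}\right)^{2} = \frac{32041}{9}$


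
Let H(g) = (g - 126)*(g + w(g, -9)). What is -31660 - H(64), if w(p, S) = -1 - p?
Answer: -31722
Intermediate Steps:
H(g) = 126 - g (H(g) = (g - 126)*(g + (-1 - g)) = (-126 + g)*(-1) = 126 - g)
-31660 - H(64) = -31660 - (126 - 1*64) = -31660 - (126 - 64) = -31660 - 1*62 = -31660 - 62 = -31722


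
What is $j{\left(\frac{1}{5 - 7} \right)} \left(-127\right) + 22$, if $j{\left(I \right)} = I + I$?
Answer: $149$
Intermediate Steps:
$j{\left(I \right)} = 2 I$
$j{\left(\frac{1}{5 - 7} \right)} \left(-127\right) + 22 = \frac{2}{5 - 7} \left(-127\right) + 22 = \frac{2}{-2} \left(-127\right) + 22 = 2 \left(- \frac{1}{2}\right) \left(-127\right) + 22 = \left(-1\right) \left(-127\right) + 22 = 127 + 22 = 149$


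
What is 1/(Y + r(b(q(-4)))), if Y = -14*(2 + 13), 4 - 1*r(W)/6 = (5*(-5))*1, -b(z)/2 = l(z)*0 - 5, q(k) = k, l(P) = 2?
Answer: -1/36 ≈ -0.027778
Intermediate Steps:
b(z) = 10 (b(z) = -2*(2*0 - 5) = -2*(0 - 5) = -2*(-5) = 10)
r(W) = 174 (r(W) = 24 - 6*5*(-5) = 24 - (-150) = 24 - 6*(-25) = 24 + 150 = 174)
Y = -210 (Y = -14*15 = -210)
1/(Y + r(b(q(-4)))) = 1/(-210 + 174) = 1/(-36) = -1/36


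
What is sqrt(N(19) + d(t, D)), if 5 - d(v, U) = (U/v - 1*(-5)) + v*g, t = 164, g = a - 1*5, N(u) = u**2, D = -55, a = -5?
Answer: sqrt(13456979)/82 ≈ 44.736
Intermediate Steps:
g = -10 (g = -5 - 1*5 = -5 - 5 = -10)
d(v, U) = 10*v - U/v (d(v, U) = 5 - ((U/v - 1*(-5)) + v*(-10)) = 5 - ((U/v + 5) - 10*v) = 5 - ((5 + U/v) - 10*v) = 5 - (5 - 10*v + U/v) = 5 + (-5 + 10*v - U/v) = 10*v - U/v)
sqrt(N(19) + d(t, D)) = sqrt(19**2 + (10*164 - 1*(-55)/164)) = sqrt(361 + (1640 - 1*(-55)*1/164)) = sqrt(361 + (1640 + 55/164)) = sqrt(361 + 269015/164) = sqrt(328219/164) = sqrt(13456979)/82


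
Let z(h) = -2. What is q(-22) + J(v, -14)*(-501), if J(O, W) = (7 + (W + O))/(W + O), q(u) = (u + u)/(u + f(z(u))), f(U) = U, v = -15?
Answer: -65813/174 ≈ -378.24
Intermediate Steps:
q(u) = 2*u/(-2 + u) (q(u) = (u + u)/(u - 2) = (2*u)/(-2 + u) = 2*u/(-2 + u))
J(O, W) = (7 + O + W)/(O + W) (J(O, W) = (7 + (O + W))/(O + W) = (7 + O + W)/(O + W))
q(-22) + J(v, -14)*(-501) = 2*(-22)/(-2 - 22) + ((7 - 15 - 14)/(-15 - 14))*(-501) = 2*(-22)/(-24) + (-22/(-29))*(-501) = 2*(-22)*(-1/24) - 1/29*(-22)*(-501) = 11/6 + (22/29)*(-501) = 11/6 - 11022/29 = -65813/174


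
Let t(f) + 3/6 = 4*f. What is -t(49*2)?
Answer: -783/2 ≈ -391.50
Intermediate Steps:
t(f) = -½ + 4*f
-t(49*2) = -(-½ + 4*(49*2)) = -(-½ + 4*98) = -(-½ + 392) = -1*783/2 = -783/2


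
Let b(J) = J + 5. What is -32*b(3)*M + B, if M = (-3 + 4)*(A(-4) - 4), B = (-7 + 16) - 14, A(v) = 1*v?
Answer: 2043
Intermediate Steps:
A(v) = v
b(J) = 5 + J
B = -5 (B = 9 - 14 = -5)
M = -8 (M = (-3 + 4)*(-4 - 4) = 1*(-8) = -8)
-32*b(3)*M + B = -32*(5 + 3)*(-8) - 5 = -256*(-8) - 5 = -32*(-64) - 5 = 2048 - 5 = 2043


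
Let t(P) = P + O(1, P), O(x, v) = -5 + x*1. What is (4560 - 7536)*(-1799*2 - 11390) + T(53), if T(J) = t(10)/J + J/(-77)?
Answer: 182030096981/4081 ≈ 4.4604e+7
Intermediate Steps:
O(x, v) = -5 + x
t(P) = -4 + P (t(P) = P + (-5 + 1) = P - 4 = -4 + P)
T(J) = 6/J - J/77 (T(J) = (-4 + 10)/J + J/(-77) = 6/J + J*(-1/77) = 6/J - J/77)
(4560 - 7536)*(-1799*2 - 11390) + T(53) = (4560 - 7536)*(-1799*2 - 11390) + (6/53 - 1/77*53) = -2976*(-3598 - 11390) + (6*(1/53) - 53/77) = -2976*(-14988) + (6/53 - 53/77) = 44604288 - 2347/4081 = 182030096981/4081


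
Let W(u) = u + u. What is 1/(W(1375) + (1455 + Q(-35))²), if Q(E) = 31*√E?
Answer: -I/(-2086140*I + 90210*√35) ≈ 4.4991e-7 - 1.151e-7*I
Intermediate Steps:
W(u) = 2*u
1/(W(1375) + (1455 + Q(-35))²) = 1/(2*1375 + (1455 + 31*√(-35))²) = 1/(2750 + (1455 + 31*(I*√35))²) = 1/(2750 + (1455 + 31*I*√35)²)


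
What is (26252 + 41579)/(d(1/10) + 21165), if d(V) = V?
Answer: 678310/211651 ≈ 3.2048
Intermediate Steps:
(26252 + 41579)/(d(1/10) + 21165) = (26252 + 41579)/(1/10 + 21165) = 67831/(⅒ + 21165) = 67831/(211651/10) = 67831*(10/211651) = 678310/211651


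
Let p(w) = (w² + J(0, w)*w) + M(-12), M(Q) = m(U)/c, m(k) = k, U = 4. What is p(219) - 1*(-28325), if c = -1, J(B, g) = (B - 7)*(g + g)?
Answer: -595172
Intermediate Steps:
J(B, g) = 2*g*(-7 + B) (J(B, g) = (-7 + B)*(2*g) = 2*g*(-7 + B))
M(Q) = -4 (M(Q) = 4/(-1) = 4*(-1) = -4)
p(w) = -4 - 13*w² (p(w) = (w² + (2*w*(-7 + 0))*w) - 4 = (w² + (2*w*(-7))*w) - 4 = (w² + (-14*w)*w) - 4 = (w² - 14*w²) - 4 = -13*w² - 4 = -4 - 13*w²)
p(219) - 1*(-28325) = (-4 - 13*219²) - 1*(-28325) = (-4 - 13*47961) + 28325 = (-4 - 623493) + 28325 = -623497 + 28325 = -595172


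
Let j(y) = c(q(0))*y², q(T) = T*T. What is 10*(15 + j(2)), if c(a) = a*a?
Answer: 150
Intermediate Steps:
q(T) = T²
c(a) = a²
j(y) = 0 (j(y) = (0²)²*y² = 0²*y² = 0*y² = 0)
10*(15 + j(2)) = 10*(15 + 0) = 10*15 = 150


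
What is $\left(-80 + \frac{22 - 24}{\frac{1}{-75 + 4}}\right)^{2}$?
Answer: $3844$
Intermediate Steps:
$\left(-80 + \frac{22 - 24}{\frac{1}{-75 + 4}}\right)^{2} = \left(-80 + \frac{22 - 24}{\frac{1}{-71}}\right)^{2} = \left(-80 - \frac{2}{- \frac{1}{71}}\right)^{2} = \left(-80 - -142\right)^{2} = \left(-80 + 142\right)^{2} = 62^{2} = 3844$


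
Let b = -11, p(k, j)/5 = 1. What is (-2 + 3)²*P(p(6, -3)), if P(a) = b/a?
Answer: -11/5 ≈ -2.2000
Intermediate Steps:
p(k, j) = 5 (p(k, j) = 5*1 = 5)
P(a) = -11/a
(-2 + 3)²*P(p(6, -3)) = (-2 + 3)²*(-11/5) = 1²*(-11*⅕) = 1*(-11/5) = -11/5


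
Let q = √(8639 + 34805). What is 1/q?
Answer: √10861/21722 ≈ 0.0047977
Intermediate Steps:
q = 2*√10861 (q = √43444 = 2*√10861 ≈ 208.43)
1/q = 1/(2*√10861) = √10861/21722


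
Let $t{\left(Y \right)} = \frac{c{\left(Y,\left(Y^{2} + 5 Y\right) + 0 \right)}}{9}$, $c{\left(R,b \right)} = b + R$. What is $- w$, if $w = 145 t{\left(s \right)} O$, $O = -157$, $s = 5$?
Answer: $\frac{1252075}{9} \approx 1.3912 \cdot 10^{5}$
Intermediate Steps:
$c{\left(R,b \right)} = R + b$
$t{\left(Y \right)} = \frac{Y^{2}}{9} + \frac{2 Y}{3}$ ($t{\left(Y \right)} = \frac{Y + \left(\left(Y^{2} + 5 Y\right) + 0\right)}{9} = \left(Y + \left(Y^{2} + 5 Y\right)\right) \frac{1}{9} = \left(Y^{2} + 6 Y\right) \frac{1}{9} = \frac{Y^{2}}{9} + \frac{2 Y}{3}$)
$w = - \frac{1252075}{9}$ ($w = 145 \cdot \frac{1}{9} \cdot 5 \left(6 + 5\right) \left(-157\right) = 145 \cdot \frac{1}{9} \cdot 5 \cdot 11 \left(-157\right) = 145 \cdot \frac{55}{9} \left(-157\right) = \frac{7975}{9} \left(-157\right) = - \frac{1252075}{9} \approx -1.3912 \cdot 10^{5}$)
$- w = \left(-1\right) \left(- \frac{1252075}{9}\right) = \frac{1252075}{9}$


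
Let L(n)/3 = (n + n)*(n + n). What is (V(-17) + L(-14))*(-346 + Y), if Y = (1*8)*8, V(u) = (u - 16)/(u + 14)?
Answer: -666366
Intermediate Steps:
V(u) = (-16 + u)/(14 + u)
L(n) = 12*n² (L(n) = 3*((n + n)*(n + n)) = 3*((2*n)*(2*n)) = 3*(4*n²) = 12*n²)
Y = 64 (Y = 8*8 = 64)
(V(-17) + L(-14))*(-346 + Y) = ((-16 - 17)/(14 - 17) + 12*(-14)²)*(-346 + 64) = (-33/(-3) + 12*196)*(-282) = (-⅓*(-33) + 2352)*(-282) = (11 + 2352)*(-282) = 2363*(-282) = -666366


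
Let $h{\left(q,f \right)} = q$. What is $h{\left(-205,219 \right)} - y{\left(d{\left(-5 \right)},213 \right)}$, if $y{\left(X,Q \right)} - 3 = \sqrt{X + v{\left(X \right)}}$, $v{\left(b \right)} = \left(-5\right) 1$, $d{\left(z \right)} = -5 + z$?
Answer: $-208 - i \sqrt{15} \approx -208.0 - 3.873 i$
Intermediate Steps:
$v{\left(b \right)} = -5$
$y{\left(X,Q \right)} = 3 + \sqrt{-5 + X}$ ($y{\left(X,Q \right)} = 3 + \sqrt{X - 5} = 3 + \sqrt{-5 + X}$)
$h{\left(-205,219 \right)} - y{\left(d{\left(-5 \right)},213 \right)} = -205 - \left(3 + \sqrt{-5 - 10}\right) = -205 - \left(3 + \sqrt{-15}\right) = -205 - \left(3 + i \sqrt{15}\right) = -208 - i \sqrt{15}$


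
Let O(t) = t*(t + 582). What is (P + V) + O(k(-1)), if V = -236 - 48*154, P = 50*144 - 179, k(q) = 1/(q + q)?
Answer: -3591/4 ≈ -897.75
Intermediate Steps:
k(q) = 1/(2*q)
P = 7021 (P = 7200 - 179 = 7021)
O(t) = t*(582 + t)
V = -7628 (V = -236 - 7392 = -7628)
(P + V) + O(k(-1)) = (7021 - 7628) + ((1/2)/(-1))*(582 + (1/2)/(-1)) = -607 + ((1/2)*(-1))*(582 + (1/2)*(-1)) = -607 - (582 - 1/2)/2 = -607 - 1/2*1163/2 = -607 - 1163/4 = -3591/4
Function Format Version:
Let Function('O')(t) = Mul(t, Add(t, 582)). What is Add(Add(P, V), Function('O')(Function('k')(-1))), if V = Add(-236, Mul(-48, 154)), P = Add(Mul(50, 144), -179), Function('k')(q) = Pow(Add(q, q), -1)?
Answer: Rational(-3591, 4) ≈ -897.75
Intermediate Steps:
Function('k')(q) = Mul(Rational(1, 2), Pow(q, -1)) (Function('k')(q) = Pow(Mul(2, q), -1) = Mul(Rational(1, 2), Pow(q, -1)))
P = 7021 (P = Add(7200, -179) = 7021)
Function('O')(t) = Mul(t, Add(582, t))
V = -7628 (V = Add(-236, -7392) = -7628)
Add(Add(P, V), Function('O')(Function('k')(-1))) = Add(Add(7021, -7628), Mul(Mul(Rational(1, 2), Pow(-1, -1)), Add(582, Mul(Rational(1, 2), Pow(-1, -1))))) = Add(-607, Mul(Mul(Rational(1, 2), -1), Add(582, Mul(Rational(1, 2), -1)))) = Add(-607, Mul(Rational(-1, 2), Add(582, Rational(-1, 2)))) = Add(-607, Mul(Rational(-1, 2), Rational(1163, 2))) = Add(-607, Rational(-1163, 4)) = Rational(-3591, 4)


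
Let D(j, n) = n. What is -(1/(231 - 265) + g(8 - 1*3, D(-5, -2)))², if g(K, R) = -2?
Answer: -4761/1156 ≈ -4.1185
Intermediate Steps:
-(1/(231 - 265) + g(8 - 1*3, D(-5, -2)))² = -(1/(231 - 265) - 2)² = -(1/(-34) - 2)² = -(-1/34 - 2)² = -(-69/34)² = -1*4761/1156 = -4761/1156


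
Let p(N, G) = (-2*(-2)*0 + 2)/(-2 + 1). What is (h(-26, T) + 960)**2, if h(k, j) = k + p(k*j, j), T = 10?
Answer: 868624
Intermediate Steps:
p(N, G) = -2 (p(N, G) = (4*0 + 2)/(-1) = (0 + 2)*(-1) = 2*(-1) = -2)
h(k, j) = -2 + k (h(k, j) = k - 2 = -2 + k)
(h(-26, T) + 960)**2 = ((-2 - 26) + 960)**2 = (-28 + 960)**2 = 932**2 = 868624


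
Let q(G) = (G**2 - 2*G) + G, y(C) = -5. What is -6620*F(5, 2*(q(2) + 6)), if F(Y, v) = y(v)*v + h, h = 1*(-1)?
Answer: 536220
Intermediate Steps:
q(G) = G**2 - G
h = -1
F(Y, v) = -1 - 5*v (F(Y, v) = -5*v - 1 = -1 - 5*v)
-6620*F(5, 2*(q(2) + 6)) = -6620*(-1 - 10*(2*(-1 + 2) + 6)) = -6620*(-1 - 10*(2*1 + 6)) = -6620*(-1 - 10*(2 + 6)) = -6620*(-1 - 10*8) = -6620*(-1 - 5*16) = -6620*(-1 - 80) = -6620*(-81) = 536220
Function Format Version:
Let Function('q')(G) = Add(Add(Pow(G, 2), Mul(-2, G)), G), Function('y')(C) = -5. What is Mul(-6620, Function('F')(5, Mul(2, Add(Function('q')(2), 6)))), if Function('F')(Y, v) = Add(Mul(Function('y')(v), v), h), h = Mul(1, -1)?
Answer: 536220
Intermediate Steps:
Function('q')(G) = Add(Pow(G, 2), Mul(-1, G))
h = -1
Function('F')(Y, v) = Add(-1, Mul(-5, v)) (Function('F')(Y, v) = Add(Mul(-5, v), -1) = Add(-1, Mul(-5, v)))
Mul(-6620, Function('F')(5, Mul(2, Add(Function('q')(2), 6)))) = Mul(-6620, Add(-1, Mul(-5, Mul(2, Add(Mul(2, Add(-1, 2)), 6))))) = Mul(-6620, Add(-1, Mul(-5, Mul(2, Add(Mul(2, 1), 6))))) = Mul(-6620, Add(-1, Mul(-5, Mul(2, Add(2, 6))))) = Mul(-6620, Add(-1, Mul(-5, Mul(2, 8)))) = Mul(-6620, Add(-1, Mul(-5, 16))) = Mul(-6620, Add(-1, -80)) = Mul(-6620, -81) = 536220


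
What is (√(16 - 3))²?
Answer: 13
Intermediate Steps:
(√(16 - 3))² = (√13)² = 13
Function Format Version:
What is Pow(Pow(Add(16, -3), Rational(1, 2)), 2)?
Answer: 13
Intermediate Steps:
Pow(Pow(Add(16, -3), Rational(1, 2)), 2) = Pow(Pow(13, Rational(1, 2)), 2) = 13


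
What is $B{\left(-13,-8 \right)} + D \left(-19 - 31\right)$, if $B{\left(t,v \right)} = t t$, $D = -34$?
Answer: $1869$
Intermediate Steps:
$B{\left(t,v \right)} = t^{2}$
$B{\left(-13,-8 \right)} + D \left(-19 - 31\right) = \left(-13\right)^{2} - 34 \left(-19 - 31\right) = 169 - -1700 = 169 + 1700 = 1869$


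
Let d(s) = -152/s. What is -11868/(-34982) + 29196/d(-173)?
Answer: 22086583449/664658 ≈ 33230.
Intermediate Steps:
-11868/(-34982) + 29196/d(-173) = -11868/(-34982) + 29196/((-152/(-173))) = -11868*(-1/34982) + 29196/((-152*(-1/173))) = 5934/17491 + 29196/(152/173) = 5934/17491 + 29196*(173/152) = 5934/17491 + 1262727/38 = 22086583449/664658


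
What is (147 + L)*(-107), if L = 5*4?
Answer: -17869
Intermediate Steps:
L = 20
(147 + L)*(-107) = (147 + 20)*(-107) = 167*(-107) = -17869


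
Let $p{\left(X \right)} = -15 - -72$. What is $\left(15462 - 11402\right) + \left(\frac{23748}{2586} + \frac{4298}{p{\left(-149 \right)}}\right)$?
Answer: $\frac{101820064}{24567} \approx 4144.6$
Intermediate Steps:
$p{\left(X \right)} = 57$ ($p{\left(X \right)} = -15 + 72 = 57$)
$\left(15462 - 11402\right) + \left(\frac{23748}{2586} + \frac{4298}{p{\left(-149 \right)}}\right) = \left(15462 - 11402\right) + \left(\frac{23748}{2586} + \frac{4298}{57}\right) = \left(15462 - 11402\right) + \left(23748 \cdot \frac{1}{2586} + 4298 \cdot \frac{1}{57}\right) = 4060 + \left(\frac{3958}{431} + \frac{4298}{57}\right) = 4060 + \frac{2078044}{24567} = \frac{101820064}{24567}$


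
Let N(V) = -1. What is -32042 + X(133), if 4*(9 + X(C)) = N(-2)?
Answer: -128205/4 ≈ -32051.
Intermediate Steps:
X(C) = -37/4 (X(C) = -9 + (1/4)*(-1) = -9 - 1/4 = -37/4)
-32042 + X(133) = -32042 - 37/4 = -128205/4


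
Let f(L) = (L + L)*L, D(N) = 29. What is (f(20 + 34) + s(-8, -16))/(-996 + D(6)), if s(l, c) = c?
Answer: -5816/967 ≈ -6.0145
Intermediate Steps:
f(L) = 2*L² (f(L) = (2*L)*L = 2*L²)
(f(20 + 34) + s(-8, -16))/(-996 + D(6)) = (2*(20 + 34)² - 16)/(-996 + 29) = (2*54² - 16)/(-967) = (2*2916 - 16)*(-1/967) = (5832 - 16)*(-1/967) = 5816*(-1/967) = -5816/967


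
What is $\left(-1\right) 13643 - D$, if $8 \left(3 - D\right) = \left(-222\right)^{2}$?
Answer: $- \frac{14971}{2} \approx -7485.5$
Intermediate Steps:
$D = - \frac{12315}{2}$ ($D = 3 - \frac{\left(-222\right)^{2}}{8} = 3 - \frac{12321}{2} = - \frac{12315}{2} \approx -6157.5$)
$\left(-1\right) 13643 - D = \left(-1\right) 13643 - - \frac{12315}{2} = -13643 + \frac{12315}{2} = - \frac{14971}{2}$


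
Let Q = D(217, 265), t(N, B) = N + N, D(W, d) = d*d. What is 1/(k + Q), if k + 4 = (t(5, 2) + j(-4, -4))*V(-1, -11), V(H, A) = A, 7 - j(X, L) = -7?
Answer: 1/69957 ≈ 1.4294e-5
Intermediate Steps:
j(X, L) = 14 (j(X, L) = 7 - 1*(-7) = 7 + 7 = 14)
D(W, d) = d²
t(N, B) = 2*N
Q = 70225 (Q = 265² = 70225)
k = -268 (k = -4 + (2*5 + 14)*(-11) = -4 + (10 + 14)*(-11) = -4 + 24*(-11) = -4 - 264 = -268)
1/(k + Q) = 1/(-268 + 70225) = 1/69957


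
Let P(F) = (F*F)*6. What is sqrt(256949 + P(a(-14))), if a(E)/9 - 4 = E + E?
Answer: sqrt(536885) ≈ 732.72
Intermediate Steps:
a(E) = 36 + 18*E (a(E) = 36 + 9*(E + E) = 36 + 9*(2*E) = 36 + 18*E)
P(F) = 6*F**2 (P(F) = F**2*6 = 6*F**2)
sqrt(256949 + P(a(-14))) = sqrt(256949 + 6*(36 + 18*(-14))**2) = sqrt(256949 + 6*(36 - 252)**2) = sqrt(256949 + 6*(-216)**2) = sqrt(256949 + 6*46656) = sqrt(256949 + 279936) = sqrt(536885)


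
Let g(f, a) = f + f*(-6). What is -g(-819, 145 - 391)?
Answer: -4095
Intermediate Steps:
g(f, a) = -5*f (g(f, a) = f - 6*f = -5*f)
-g(-819, 145 - 391) = -(-5)*(-819) = -1*4095 = -4095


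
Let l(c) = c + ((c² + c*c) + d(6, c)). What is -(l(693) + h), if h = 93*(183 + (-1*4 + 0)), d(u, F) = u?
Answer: -977844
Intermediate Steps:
l(c) = 6 + c + 2*c² (l(c) = c + ((c² + c*c) + 6) = c + ((c² + c²) + 6) = c + (2*c² + 6) = c + (6 + 2*c²) = 6 + c + 2*c²)
h = 16647 (h = 93*(183 + (-4 + 0)) = 93*(183 - 4) = 93*179 = 16647)
-(l(693) + h) = -((6 + 693 + 2*693²) + 16647) = -((6 + 693 + 2*480249) + 16647) = -((6 + 693 + 960498) + 16647) = -(961197 + 16647) = -1*977844 = -977844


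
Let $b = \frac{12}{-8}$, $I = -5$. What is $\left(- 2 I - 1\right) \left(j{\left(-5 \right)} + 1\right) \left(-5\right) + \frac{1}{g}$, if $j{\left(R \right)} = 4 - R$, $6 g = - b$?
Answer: $-446$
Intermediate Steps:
$b = - \frac{3}{2}$ ($b = 12 \left(- \frac{1}{8}\right) = - \frac{3}{2} \approx -1.5$)
$g = \frac{1}{4}$ ($g = \frac{\left(-1\right) \left(- \frac{3}{2}\right)}{6} = \frac{1}{6} \cdot \frac{3}{2} = \frac{1}{4} \approx 0.25$)
$\left(- 2 I - 1\right) \left(j{\left(-5 \right)} + 1\right) \left(-5\right) + \frac{1}{g} = \left(\left(-2\right) \left(-5\right) - 1\right) \left(\left(4 - -5\right) + 1\right) \left(-5\right) + \frac{1}{\frac{1}{4}} = \left(10 - 1\right) \left(\left(4 + 5\right) + 1\right) \left(-5\right) + 4 = 9 \left(9 + 1\right) \left(-5\right) + 4 = 9 \cdot 10 \left(-5\right) + 4 = 9 \left(-50\right) + 4 = -450 + 4 = -446$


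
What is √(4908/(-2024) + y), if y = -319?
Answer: I*√82296346/506 ≈ 17.928*I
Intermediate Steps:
√(4908/(-2024) + y) = √(4908/(-2024) - 319) = √(4908*(-1/2024) - 319) = √(-1227/506 - 319) = √(-162641/506) = I*√82296346/506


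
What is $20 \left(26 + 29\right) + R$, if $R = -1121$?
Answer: $-21$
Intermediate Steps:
$20 \left(26 + 29\right) + R = 20 \left(26 + 29\right) - 1121 = 20 \cdot 55 - 1121 = 1100 - 1121 = -21$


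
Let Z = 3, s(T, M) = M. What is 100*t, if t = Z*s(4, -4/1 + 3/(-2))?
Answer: -1650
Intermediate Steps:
t = -33/2 (t = 3*(-4/1 + 3/(-2)) = 3*(-4*1 + 3*(-1/2)) = 3*(-4 - 3/2) = 3*(-11/2) = -33/2 ≈ -16.500)
100*t = 100*(-33/2) = -1650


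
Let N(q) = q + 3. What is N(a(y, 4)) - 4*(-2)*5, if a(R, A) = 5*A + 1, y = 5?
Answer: 64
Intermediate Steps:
a(R, A) = 1 + 5*A
N(q) = 3 + q
N(a(y, 4)) - 4*(-2)*5 = (3 + (1 + 5*4)) - 4*(-2)*5 = (3 + (1 + 20)) + 8*5 = (3 + 21) + 40 = 24 + 40 = 64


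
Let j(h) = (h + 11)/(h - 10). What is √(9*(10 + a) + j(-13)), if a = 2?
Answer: √57178/23 ≈ 10.396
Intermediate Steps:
j(h) = (11 + h)/(-10 + h)
√(9*(10 + a) + j(-13)) = √(9*(10 + 2) + (11 - 13)/(-10 - 13)) = √(9*12 - 2/(-23)) = √(108 - 1/23*(-2)) = √(108 + 2/23) = √(2486/23) = √57178/23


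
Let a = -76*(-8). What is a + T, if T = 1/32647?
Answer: 19849377/32647 ≈ 608.00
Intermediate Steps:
T = 1/32647 ≈ 3.0631e-5
a = 608 (a = -76*(-8) = 608)
a + T = 608 + 1/32647 = 19849377/32647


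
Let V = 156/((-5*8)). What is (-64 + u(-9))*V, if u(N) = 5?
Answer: 2301/10 ≈ 230.10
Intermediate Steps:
V = -39/10 (V = 156/(-40) = 156*(-1/40) = -39/10 ≈ -3.9000)
(-64 + u(-9))*V = (-64 + 5)*(-39/10) = -59*(-39/10) = 2301/10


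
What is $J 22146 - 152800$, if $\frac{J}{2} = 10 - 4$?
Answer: $112952$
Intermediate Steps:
$J = 12$ ($J = 2 \left(10 - 4\right) = 2 \cdot 6 = 12$)
$J 22146 - 152800 = 12 \cdot 22146 - 152800 = 265752 - 152800 = 112952$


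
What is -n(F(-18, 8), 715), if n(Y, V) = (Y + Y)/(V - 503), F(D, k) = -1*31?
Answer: 31/106 ≈ 0.29245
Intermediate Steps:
F(D, k) = -31
n(Y, V) = 2*Y/(-503 + V) (n(Y, V) = (2*Y)/(-503 + V) = 2*Y/(-503 + V))
-n(F(-18, 8), 715) = -2*(-31)/(-503 + 715) = -2*(-31)/212 = -1*(-31/106) = 31/106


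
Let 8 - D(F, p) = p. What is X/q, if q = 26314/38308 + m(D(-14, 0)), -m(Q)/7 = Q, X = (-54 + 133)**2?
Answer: -119540114/1059467 ≈ -112.83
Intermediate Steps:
X = 6241 (X = 79**2 = 6241)
D(F, p) = 8 - p
m(Q) = -7*Q
q = -1059467/19154 (q = 26314/38308 - 7*(8 - 1*0) = 26314*(1/38308) - 7*(8 + 0) = 13157/19154 - 7*8 = 13157/19154 - 56 = -1059467/19154 ≈ -55.313)
X/q = 6241/(-1059467/19154) = 6241*(-19154/1059467) = -119540114/1059467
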